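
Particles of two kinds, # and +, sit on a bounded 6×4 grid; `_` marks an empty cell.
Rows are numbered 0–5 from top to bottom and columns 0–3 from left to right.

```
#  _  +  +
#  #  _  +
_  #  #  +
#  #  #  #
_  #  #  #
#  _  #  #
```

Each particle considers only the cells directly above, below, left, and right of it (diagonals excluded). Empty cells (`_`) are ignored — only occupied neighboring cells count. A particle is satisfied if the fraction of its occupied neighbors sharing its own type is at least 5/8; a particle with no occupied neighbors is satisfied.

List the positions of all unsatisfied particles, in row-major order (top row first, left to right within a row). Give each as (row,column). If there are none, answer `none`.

Row 0: (0,0)# 1/1 ok · (0,2)+ 1/1 ok · (0,3)+ 2/2 ok
Row 1: (1,0)# 2/2 ok · (1,1)# 2/2 ok · (1,3)+ 2/2 ok
Row 2: (2,1)# 3/3 ok · (2,2)# 2/3 ok · (2,3)+ 1/3 unhappy
Row 3: (3,0)# 1/1 ok · (3,1)# 4/4 ok · (3,2)# 4/4 ok · (3,3)# 2/3 ok
Row 4: (4,1)# 2/2 ok · (4,2)# 4/4 ok · (4,3)# 3/3 ok
Row 5: (5,0)# 0/0 ok · (5,2)# 2/2 ok · (5,3)# 2/2 ok

(2,3)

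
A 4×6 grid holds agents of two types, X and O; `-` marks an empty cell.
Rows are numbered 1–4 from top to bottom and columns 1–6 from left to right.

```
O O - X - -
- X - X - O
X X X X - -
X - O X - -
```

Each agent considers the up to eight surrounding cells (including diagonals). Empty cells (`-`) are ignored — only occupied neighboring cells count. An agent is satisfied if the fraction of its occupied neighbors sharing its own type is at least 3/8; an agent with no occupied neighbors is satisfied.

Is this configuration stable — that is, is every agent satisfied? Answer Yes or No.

Row 1: (1,1)O 1/2 ok · (1,2)O 1/2 ok · (1,4)X 1/1 ok
Row 2: (2,2)X 3/5 ok · (2,4)X 3/3 ok · (2,6)O 0/0 ok
Row 3: (3,1)X 3/3 ok · (3,2)X 4/5 ok · (3,3)X 5/6 ok · (3,4)X 3/4 ok
Row 4: (4,1)X 2/2 ok · (4,3)O 0/4 unhappy · (4,4)X 2/3 ok
For instance (4,3) has only 0/4 same-type neighbors, below 3/8.

No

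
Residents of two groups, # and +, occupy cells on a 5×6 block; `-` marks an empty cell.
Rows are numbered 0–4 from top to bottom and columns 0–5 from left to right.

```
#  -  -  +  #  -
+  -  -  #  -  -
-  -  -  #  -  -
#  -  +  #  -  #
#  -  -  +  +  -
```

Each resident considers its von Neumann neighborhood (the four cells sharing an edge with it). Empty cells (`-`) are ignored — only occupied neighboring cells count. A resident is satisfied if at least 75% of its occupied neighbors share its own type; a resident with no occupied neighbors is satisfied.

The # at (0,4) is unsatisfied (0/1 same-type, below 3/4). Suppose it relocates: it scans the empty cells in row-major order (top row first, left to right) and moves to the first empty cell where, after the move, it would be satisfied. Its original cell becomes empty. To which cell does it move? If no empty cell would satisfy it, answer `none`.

Vacating (0,4). Empty cells in order:
  (0,1): 1/1 same-type → satisfied — stop here.

(0,1)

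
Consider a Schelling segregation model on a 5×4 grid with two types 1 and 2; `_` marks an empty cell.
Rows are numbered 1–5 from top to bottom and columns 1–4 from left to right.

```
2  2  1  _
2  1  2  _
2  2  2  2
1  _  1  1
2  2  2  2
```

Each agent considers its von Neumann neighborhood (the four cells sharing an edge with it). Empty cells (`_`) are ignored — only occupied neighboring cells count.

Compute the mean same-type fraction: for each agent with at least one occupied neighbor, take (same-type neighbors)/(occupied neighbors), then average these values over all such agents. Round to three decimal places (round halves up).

0.485

Row 1: (1,1)2 2/2 · (1,2)2 1/3 · (1,3)1 0/2
Row 2: (2,1)2 2/3 · (2,2)1 0/4 · (2,3)2 1/3
Row 3: (3,1)2 2/3 · (3,2)2 2/3 · (3,3)2 3/4 · (3,4)2 1/2
Row 4: (4,1)1 0/2 · (4,3)1 1/3 · (4,4)1 1/3
Row 5: (5,1)2 1/2 · (5,2)2 2/2 · (5,3)2 2/3 · (5,4)2 1/2
Sum over 17 agents: 2/2 + 1/3 + 0/2 + 2/3 + 0/4 + 1/3 + 2/3 + 2/3 + 3/4 + 1/2 + 0/2 + 1/3 + 1/3 + 1/2 + 2/2 + 2/3 + 1/2 = 33/4; mean = 33/4 ÷ 17 = 33/68 = 0.485294… → 0.485.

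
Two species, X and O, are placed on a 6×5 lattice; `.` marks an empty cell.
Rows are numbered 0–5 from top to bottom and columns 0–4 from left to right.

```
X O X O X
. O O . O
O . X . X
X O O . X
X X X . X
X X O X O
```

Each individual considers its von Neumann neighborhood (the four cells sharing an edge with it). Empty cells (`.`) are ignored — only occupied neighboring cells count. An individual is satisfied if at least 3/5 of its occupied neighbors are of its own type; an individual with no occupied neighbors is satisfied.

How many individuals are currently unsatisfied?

18

(0,0)X 0/1 not
(0,1)O 1/3 not
(0,2)X 0/3 not
(0,3)O 0/2 not
(0,4)X 0/2 not
(1,1)O 2/2 satisfied
(1,2)O 1/3 not
(1,4)O 0/2 not
(2,0)O 0/1 not
(2,2)X 0/2 not
(2,4)X 1/2 not
(3,0)X 1/3 not
(3,1)O 1/3 not
(3,2)O 1/3 not
(3,4)X 2/2 satisfied
(4,0)X 3/3 satisfied
(4,1)X 3/4 satisfied
(4,2)X 1/3 not
(4,4)X 1/2 not
(5,0)X 2/2 satisfied
(5,1)X 2/3 satisfied
(5,2)O 0/3 not
(5,3)X 0/2 not
(5,4)O 0/2 not
Unsatisfied: (0,0), (0,1), (0,2), (0,3), (0,4), (1,2), (1,4), (2,0), (2,2), (2,4), (3,0), (3,1), (3,2), (4,2), (4,4), (5,2), (5,3), (5,4) — 18 in total.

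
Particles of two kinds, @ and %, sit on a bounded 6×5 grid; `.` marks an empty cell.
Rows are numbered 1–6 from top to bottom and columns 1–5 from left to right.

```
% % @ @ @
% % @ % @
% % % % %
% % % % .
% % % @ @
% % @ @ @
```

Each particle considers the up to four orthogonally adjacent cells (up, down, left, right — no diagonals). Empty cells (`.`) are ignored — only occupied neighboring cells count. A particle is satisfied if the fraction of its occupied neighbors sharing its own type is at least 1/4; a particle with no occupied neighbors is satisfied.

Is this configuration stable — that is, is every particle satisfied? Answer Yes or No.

Yes

Row 1: (1,1)% 2/2 satisfied · (1,2)% 2/3 satisfied · (1,3)@ 2/3 satisfied · (1,4)@ 2/3 satisfied · (1,5)@ 2/2 satisfied
Row 2: (2,1)% 3/3 satisfied · (2,2)% 3/4 satisfied · (2,3)@ 1/4 satisfied · (2,4)% 1/4 satisfied · (2,5)@ 1/3 satisfied
Row 3: (3,1)% 3/3 satisfied · (3,2)% 4/4 satisfied · (3,3)% 3/4 satisfied · (3,4)% 4/4 satisfied · (3,5)% 1/2 satisfied
Row 4: (4,1)% 3/3 satisfied · (4,2)% 4/4 satisfied · (4,3)% 4/4 satisfied · (4,4)% 2/3 satisfied
Row 5: (5,1)% 3/3 satisfied · (5,2)% 4/4 satisfied · (5,3)% 2/4 satisfied · (5,4)@ 2/4 satisfied · (5,5)@ 2/2 satisfied
Row 6: (6,1)% 2/2 satisfied · (6,2)% 2/3 satisfied · (6,3)@ 1/3 satisfied · (6,4)@ 3/3 satisfied · (6,5)@ 2/2 satisfied
All meet the threshold, so the configuration is stable.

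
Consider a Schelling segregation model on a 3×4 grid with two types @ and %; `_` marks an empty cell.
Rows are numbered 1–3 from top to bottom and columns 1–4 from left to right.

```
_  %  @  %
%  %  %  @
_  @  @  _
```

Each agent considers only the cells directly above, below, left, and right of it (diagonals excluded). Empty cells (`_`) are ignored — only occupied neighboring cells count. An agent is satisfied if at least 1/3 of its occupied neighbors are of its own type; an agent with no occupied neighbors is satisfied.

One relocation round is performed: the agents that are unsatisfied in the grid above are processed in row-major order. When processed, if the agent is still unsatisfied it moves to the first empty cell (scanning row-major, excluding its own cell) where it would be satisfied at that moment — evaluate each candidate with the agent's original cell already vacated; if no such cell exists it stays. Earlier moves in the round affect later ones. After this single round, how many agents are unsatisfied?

Initially unsatisfied (in order): (1,3), (1,4), (2,3), (2,4).
  (1,3) → (3,1).
  (1,4) → (1,1).
  (2,3): now satisfied by earlier moves; stays.
  (2,4) → (1,4).
Resulting grid:
% % _ @
% % % _
@ @ @ _
All satisfied now.

0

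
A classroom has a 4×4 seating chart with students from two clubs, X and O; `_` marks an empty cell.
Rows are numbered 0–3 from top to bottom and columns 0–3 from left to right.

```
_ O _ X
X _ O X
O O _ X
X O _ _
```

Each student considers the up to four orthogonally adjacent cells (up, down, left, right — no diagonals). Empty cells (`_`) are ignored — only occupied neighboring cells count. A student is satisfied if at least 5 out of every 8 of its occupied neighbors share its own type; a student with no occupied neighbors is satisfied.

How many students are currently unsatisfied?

5

(0,1)O 0/0 satisfied
(0,3)X 1/1 satisfied
(1,0)X 0/1 not
(1,2)O 0/1 not
(1,3)X 2/3 satisfied
(2,0)O 1/3 not
(2,1)O 2/2 satisfied
(2,3)X 1/1 satisfied
(3,0)X 0/2 not
(3,1)O 1/2 not
Unsatisfied: (1,0), (1,2), (2,0), (3,0), (3,1) — 5 in total.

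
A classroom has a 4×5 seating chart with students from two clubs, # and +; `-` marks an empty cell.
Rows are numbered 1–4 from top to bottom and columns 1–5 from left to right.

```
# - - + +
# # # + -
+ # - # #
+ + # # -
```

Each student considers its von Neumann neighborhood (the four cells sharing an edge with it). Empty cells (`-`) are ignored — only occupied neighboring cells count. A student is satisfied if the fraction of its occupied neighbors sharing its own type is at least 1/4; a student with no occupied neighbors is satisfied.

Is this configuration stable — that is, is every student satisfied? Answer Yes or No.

Yes

Row 1: (1,1)# 1/1 satisfied · (1,4)+ 2/2 satisfied · (1,5)+ 1/1 satisfied
Row 2: (2,1)# 2/3 satisfied · (2,2)# 3/3 satisfied · (2,3)# 1/2 satisfied · (2,4)+ 1/3 satisfied
Row 3: (3,1)+ 1/3 satisfied · (3,2)# 1/3 satisfied · (3,4)# 2/3 satisfied · (3,5)# 1/1 satisfied
Row 4: (4,1)+ 2/2 satisfied · (4,2)+ 1/3 satisfied · (4,3)# 1/2 satisfied · (4,4)# 2/2 satisfied
All meet the threshold, so the configuration is stable.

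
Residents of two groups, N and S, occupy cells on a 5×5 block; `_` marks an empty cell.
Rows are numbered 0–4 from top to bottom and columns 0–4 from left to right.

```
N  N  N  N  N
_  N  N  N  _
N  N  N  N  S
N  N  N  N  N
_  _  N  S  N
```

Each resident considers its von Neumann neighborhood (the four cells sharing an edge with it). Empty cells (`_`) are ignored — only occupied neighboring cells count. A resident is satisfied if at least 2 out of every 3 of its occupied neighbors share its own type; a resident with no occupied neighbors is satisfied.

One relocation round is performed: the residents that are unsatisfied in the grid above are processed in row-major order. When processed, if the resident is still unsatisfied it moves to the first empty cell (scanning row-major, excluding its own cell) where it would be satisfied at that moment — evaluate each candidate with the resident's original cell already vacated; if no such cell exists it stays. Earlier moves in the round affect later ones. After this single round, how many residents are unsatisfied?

3

Initially unsatisfied (in order): (2,4), (4,2), (4,3), (4,4).
  (2,4): no empty cell satisfies it; stays.
  (4,2) → (1,0).
  (4,3): no empty cell satisfies it; stays.
  (4,4) → (1,4).
Resulting grid:
N N N N N
N N N N N
N N N N S
N N N N N
_ _ _ S _
Unsatisfied now: (2,4), (3,4), (4,3).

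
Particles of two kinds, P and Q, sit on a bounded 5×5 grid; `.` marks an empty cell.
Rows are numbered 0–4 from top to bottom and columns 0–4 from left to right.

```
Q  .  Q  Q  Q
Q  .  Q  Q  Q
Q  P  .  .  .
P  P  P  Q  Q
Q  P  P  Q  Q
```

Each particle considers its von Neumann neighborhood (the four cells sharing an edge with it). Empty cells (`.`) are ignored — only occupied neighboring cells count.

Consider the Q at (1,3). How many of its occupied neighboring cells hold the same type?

Occupied neighbors of (1,3): (0,3)=Q, (1,2)=Q, (1,4)=Q.
Same type (Q): 3 of 3.

3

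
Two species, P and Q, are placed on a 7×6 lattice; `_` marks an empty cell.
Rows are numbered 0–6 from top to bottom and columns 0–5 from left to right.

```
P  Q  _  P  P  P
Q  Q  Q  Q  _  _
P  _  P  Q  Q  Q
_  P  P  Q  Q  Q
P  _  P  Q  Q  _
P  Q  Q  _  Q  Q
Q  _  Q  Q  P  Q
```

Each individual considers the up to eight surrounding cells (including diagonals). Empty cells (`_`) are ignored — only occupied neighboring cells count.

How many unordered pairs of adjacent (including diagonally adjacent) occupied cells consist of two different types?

27

Scan each occupied cell's neighbors to the right and below (and the two forward diagonals) so each pair is counted once.
From row 0: 6 unlike of 11 pairs (running 6/11).
From row 1: 5 unlike of 11 pairs (running 11/22).
From row 2: 3 unlike of 15 pairs (running 14/37).
From row 3: 3 unlike of 14 pairs (running 17/51).
From row 4: 4 unlike of 10 pairs (running 21/61).
From row 5: 4 unlike of 13 pairs (running 25/74).
From row 6: 2 unlike of 3 pairs (running 27/77).
Total adjacent occupied pairs: 77; unlike-type pairs: 27.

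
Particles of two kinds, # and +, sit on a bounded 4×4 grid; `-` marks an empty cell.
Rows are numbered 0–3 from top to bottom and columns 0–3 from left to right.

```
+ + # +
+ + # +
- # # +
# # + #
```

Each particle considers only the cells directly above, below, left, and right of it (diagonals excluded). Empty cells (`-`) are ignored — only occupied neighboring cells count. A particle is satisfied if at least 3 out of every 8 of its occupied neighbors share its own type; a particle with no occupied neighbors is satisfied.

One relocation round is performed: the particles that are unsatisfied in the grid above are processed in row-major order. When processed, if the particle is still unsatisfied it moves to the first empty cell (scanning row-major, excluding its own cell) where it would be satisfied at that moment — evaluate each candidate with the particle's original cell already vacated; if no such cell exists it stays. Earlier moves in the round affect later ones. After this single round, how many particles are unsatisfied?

Initially unsatisfied (in order): (0,2), (2,3), (3,2), (3,3).
  (0,2) → (2,0).
  (2,3) → (0,2).
  (3,2): no empty cell satisfies it; stays.
  (3,3) → (2,3).
Resulting grid:
+ + + +
+ + # +
# # # #
# # + -
Unsatisfied now: (1,2), (1,3), (3,2).

3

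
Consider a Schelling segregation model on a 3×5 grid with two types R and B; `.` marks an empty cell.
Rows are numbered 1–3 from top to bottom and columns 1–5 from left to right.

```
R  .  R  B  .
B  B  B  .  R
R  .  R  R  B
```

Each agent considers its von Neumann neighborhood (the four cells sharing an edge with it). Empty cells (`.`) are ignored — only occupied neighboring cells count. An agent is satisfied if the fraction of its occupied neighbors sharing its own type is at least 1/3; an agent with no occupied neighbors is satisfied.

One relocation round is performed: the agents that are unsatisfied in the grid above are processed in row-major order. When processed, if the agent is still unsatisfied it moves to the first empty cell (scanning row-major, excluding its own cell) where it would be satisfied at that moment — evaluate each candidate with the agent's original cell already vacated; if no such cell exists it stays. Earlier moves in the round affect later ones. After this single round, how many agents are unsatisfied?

Initially unsatisfied (in order): (1,1), (1,3), (1,4), (2,5), (3,1), (3,5).
  (1,1) → (1,2).
  (1,3): now satisfied by earlier moves; stays.
  (1,4) → (1,1).
  (2,5) → (1,4).
  (3,1) → (1,5).
  (3,5) → (2,4).
Resulting grid:
B R R R R
B B B B .
. . R R .
All satisfied now.

0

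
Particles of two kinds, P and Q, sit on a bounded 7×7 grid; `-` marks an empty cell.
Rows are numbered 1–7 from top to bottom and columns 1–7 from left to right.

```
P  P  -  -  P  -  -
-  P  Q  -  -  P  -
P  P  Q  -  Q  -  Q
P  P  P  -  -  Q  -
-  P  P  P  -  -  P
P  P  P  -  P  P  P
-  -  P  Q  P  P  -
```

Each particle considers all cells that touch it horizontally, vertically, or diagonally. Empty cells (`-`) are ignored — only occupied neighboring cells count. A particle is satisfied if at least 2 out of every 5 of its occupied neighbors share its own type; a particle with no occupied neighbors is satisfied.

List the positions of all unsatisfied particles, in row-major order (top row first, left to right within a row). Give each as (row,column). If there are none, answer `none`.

(2,3), (2,6), (3,3), (7,4)

(1,1)P 2/2 satisfied
(1,2)P 2/3 satisfied
(1,5)P 1/1 satisfied
(2,2)P 4/6 satisfied
(2,3)Q 1/4 not
(2,6)P 1/3 not
(3,1)P 4/4 satisfied
(3,2)P 5/7 satisfied
(3,3)Q 1/5 not
(3,5)Q 1/2 satisfied
(3,7)Q 1/2 satisfied
(4,1)P 4/4 satisfied
(4,2)P 6/7 satisfied
(4,3)P 5/6 satisfied
(4,6)Q 2/3 satisfied
(5,2)P 7/7 satisfied
(5,3)P 6/6 satisfied
(5,4)P 4/4 satisfied
(5,7)P 2/3 satisfied
(6,1)P 2/2 satisfied
(6,2)P 5/5 satisfied
(6,3)P 5/6 satisfied
(6,5)P 4/5 satisfied
(6,6)P 5/5 satisfied
(6,7)P 3/3 satisfied
(7,3)P 2/3 satisfied
(7,4)Q 0/4 not
(7,5)P 3/4 satisfied
(7,6)P 4/4 satisfied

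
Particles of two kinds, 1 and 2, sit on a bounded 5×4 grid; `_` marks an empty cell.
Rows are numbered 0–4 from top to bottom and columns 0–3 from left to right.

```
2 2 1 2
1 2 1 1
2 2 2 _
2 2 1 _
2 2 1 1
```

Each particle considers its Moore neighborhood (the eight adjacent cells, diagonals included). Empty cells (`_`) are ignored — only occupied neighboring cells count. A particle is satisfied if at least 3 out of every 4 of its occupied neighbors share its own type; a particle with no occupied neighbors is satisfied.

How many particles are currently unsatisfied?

13

(0,0)2 2/3 unhappy
(0,1)2 2/5 unhappy
(0,2)1 2/5 unhappy
(0,3)2 0/3 unhappy
(1,0)1 0/5 unhappy
(1,1)2 5/8 unhappy
(1,2)1 2/7 unhappy
(1,3)1 2/4 unhappy
(2,0)2 4/5 ok
(2,1)2 5/8 unhappy
(2,2)2 3/6 unhappy
(3,0)2 5/5 ok
(3,1)2 6/8 ok
(3,2)1 2/6 unhappy
(4,0)2 3/3 ok
(4,1)2 3/5 unhappy
(4,2)1 2/4 unhappy
(4,3)1 2/2 ok
Unsatisfied: (0,0), (0,1), (0,2), (0,3), (1,0), (1,1), (1,2), (1,3), (2,1), (2,2), (3,2), (4,1), (4,2) — 13 in total.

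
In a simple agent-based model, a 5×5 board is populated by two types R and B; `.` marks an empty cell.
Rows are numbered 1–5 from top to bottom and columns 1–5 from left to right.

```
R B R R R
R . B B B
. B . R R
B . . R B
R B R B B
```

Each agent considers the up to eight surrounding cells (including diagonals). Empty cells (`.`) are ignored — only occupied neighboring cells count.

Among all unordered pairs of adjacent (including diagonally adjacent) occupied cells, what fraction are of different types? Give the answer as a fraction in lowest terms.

25/41

Scan each occupied cell's neighbors to the right and below (and the two forward diagonals) so each pair is counted once.
Row 1: R(1,1)–B(1,2)≠ R(1,1)–R(2,1)= B(1,2)–R(1,3)≠ B(1,2)–B(2,3)= B(1,2)–R(2,1)≠ R(1,3)–R(1,4)= R(1,3)–B(2,3)≠ R(1,3)–B(2,4)≠ R(1,4)–R(1,5)= R(1,4)–B(2,4)≠ R(1,4)–B(2,5)≠ R(1,4)–B(2,3)≠ R(1,5)–B(2,5)≠ R(1,5)–B(2,4)≠  → 10/14 unlike.
Row 2: R(2,1)–B(3,2)≠ B(2,3)–B(2,4)= B(2,3)–R(3,4)≠ B(2,3)–B(3,2)= B(2,4)–B(2,5)= B(2,4)–R(3,4)≠ B(2,4)–R(3,5)≠ B(2,5)–R(3,5)≠ B(2,5)–R(3,4)≠  → 6/9 unlike.
Row 3: B(3,2)–B(4,1)= R(3,4)–R(3,5)= R(3,4)–R(4,4)= R(3,4)–B(4,5)≠ R(3,5)–B(4,5)≠ R(3,5)–R(4,4)=  → 2/6 unlike.
Row 4: B(4,1)–R(5,1)≠ B(4,1)–B(5,2)= R(4,4)–B(4,5)≠ R(4,4)–B(5,4)≠ R(4,4)–B(5,5)≠ R(4,4)–R(5,3)= B(4,5)–B(5,5)= B(4,5)–B(5,4)=  → 4/8 unlike.
Row 5: R(5,1)–B(5,2)≠ B(5,2)–R(5,3)≠ R(5,3)–B(5,4)≠ B(5,4)–B(5,5)=  → 3/4 unlike.
Total adjacent occupied pairs: 41; unlike-type pairs: 25.
25/41 is already in lowest terms.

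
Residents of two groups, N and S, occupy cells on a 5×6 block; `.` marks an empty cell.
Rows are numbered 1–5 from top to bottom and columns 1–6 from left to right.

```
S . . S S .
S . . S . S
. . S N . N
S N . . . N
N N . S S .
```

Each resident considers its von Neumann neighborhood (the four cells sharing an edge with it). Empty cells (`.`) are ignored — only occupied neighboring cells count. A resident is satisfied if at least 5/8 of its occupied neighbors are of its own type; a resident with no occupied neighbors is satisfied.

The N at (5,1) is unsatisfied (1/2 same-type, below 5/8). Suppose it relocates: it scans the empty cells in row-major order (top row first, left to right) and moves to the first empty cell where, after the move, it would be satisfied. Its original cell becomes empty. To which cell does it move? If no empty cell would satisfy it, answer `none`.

(3,5)

Vacating (5,1). Empty cells in order:
  (1,2): 0/1 same-type → still unsatisfied.
  (1,3): 0/1 same-type → still unsatisfied.
  (1,6): 0/2 same-type → still unsatisfied.
  (2,2): 0/1 same-type → still unsatisfied.
  (2,3): 0/2 same-type → still unsatisfied.
  (2,5): 0/3 same-type → still unsatisfied.
  (3,1): 0/2 same-type → still unsatisfied.
  (3,2): 1/2 same-type → still unsatisfied.
  (3,5): 2/2 same-type → satisfied — stop here.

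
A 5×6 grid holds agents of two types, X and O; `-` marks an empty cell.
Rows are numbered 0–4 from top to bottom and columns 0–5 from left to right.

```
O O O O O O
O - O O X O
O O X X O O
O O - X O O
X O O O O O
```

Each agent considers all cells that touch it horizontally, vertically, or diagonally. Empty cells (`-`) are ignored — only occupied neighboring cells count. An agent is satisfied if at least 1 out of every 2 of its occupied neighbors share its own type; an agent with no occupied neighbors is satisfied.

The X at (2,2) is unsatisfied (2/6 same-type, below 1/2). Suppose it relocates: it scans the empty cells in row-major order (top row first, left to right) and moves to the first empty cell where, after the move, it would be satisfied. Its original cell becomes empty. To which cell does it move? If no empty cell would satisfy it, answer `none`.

Vacating (2,2). Empty cells in order:
  (1,1): 0/7 same-type → still unsatisfied.
  (3,2): 2/7 same-type → still unsatisfied.

none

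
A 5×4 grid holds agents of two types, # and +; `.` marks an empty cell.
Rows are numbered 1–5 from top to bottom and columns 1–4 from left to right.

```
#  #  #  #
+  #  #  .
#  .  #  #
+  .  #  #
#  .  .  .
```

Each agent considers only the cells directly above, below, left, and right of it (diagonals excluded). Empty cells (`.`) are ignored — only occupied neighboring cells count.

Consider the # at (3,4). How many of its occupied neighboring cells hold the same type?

Occupied neighbors of (3,4): (4,4)=#, (3,3)=#.
Same type (#): 2 of 2.

2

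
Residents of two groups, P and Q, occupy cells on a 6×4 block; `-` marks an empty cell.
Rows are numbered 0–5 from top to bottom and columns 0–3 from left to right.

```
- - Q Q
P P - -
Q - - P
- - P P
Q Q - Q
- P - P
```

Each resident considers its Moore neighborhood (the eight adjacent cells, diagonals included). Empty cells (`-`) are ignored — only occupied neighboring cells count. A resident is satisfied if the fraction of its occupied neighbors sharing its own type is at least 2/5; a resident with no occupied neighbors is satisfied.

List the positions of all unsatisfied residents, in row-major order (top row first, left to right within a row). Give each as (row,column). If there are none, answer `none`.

(1,1), (2,0), (4,1), (4,3), (5,1), (5,3)

Row 0: (0,2)Q 1/2 ok · (0,3)Q 1/1 ok
Row 1: (1,0)P 1/2 ok · (1,1)P 1/3 unhappy
Row 2: (2,0)Q 0/2 unhappy · (2,3)P 2/2 ok
Row 3: (3,2)P 2/4 ok · (3,3)P 2/3 ok
Row 4: (4,0)Q 1/2 ok · (4,1)Q 1/3 unhappy · (4,3)Q 0/3 unhappy
Row 5: (5,1)P 0/2 unhappy · (5,3)P 0/1 unhappy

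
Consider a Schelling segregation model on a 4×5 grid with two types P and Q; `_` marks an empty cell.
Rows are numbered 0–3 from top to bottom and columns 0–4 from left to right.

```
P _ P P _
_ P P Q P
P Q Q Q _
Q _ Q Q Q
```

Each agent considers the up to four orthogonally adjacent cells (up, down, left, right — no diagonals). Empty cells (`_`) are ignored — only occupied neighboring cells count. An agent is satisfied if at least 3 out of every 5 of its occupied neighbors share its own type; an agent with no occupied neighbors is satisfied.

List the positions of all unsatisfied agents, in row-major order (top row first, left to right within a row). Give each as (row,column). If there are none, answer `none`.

Row 0: (0,0)P 0/0 ✓ · (0,2)P 2/2 ✓ · (0,3)P 1/2 ✗
Row 1: (1,1)P 1/2 ✗ · (1,2)P 2/4 ✗ · (1,3)Q 1/4 ✗ · (1,4)P 0/1 ✗
Row 2: (2,0)P 0/2 ✗ · (2,1)Q 1/3 ✗ · (2,2)Q 3/4 ✓ · (2,3)Q 3/3 ✓
Row 3: (3,0)Q 0/1 ✗ · (3,2)Q 2/2 ✓ · (3,3)Q 3/3 ✓ · (3,4)Q 1/1 ✓

(0,3), (1,1), (1,2), (1,3), (1,4), (2,0), (2,1), (3,0)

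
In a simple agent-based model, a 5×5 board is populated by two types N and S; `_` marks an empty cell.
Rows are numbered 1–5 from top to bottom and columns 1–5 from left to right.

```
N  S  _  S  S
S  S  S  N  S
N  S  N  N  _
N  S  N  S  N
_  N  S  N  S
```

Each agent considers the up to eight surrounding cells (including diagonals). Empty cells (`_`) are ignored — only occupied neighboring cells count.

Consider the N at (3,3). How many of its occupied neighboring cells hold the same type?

Occupied neighbors of (3,3): (2,2)=S, (2,3)=S, (2,4)=N, (3,2)=S, (3,4)=N, (4,2)=S, (4,3)=N, (4,4)=S.
Same type (N): 3 of 8.

3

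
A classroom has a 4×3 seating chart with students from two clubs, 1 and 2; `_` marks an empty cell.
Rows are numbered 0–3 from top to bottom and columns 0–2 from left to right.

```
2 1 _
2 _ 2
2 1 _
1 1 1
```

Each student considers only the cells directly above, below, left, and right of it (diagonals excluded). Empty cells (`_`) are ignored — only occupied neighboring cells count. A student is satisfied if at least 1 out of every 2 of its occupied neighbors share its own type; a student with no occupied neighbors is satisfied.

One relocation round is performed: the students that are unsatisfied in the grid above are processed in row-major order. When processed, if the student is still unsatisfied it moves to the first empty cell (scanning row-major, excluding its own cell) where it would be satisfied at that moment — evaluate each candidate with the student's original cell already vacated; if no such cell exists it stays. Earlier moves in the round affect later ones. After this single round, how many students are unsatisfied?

Initially unsatisfied (in order): (0,1), (2,0).
  (0,1) → (2,2).
  (2,0) → (0,1).
Resulting grid:
2 2 _
2 _ 2
_ 1 1
1 1 1
Unsatisfied now: (1,2).

1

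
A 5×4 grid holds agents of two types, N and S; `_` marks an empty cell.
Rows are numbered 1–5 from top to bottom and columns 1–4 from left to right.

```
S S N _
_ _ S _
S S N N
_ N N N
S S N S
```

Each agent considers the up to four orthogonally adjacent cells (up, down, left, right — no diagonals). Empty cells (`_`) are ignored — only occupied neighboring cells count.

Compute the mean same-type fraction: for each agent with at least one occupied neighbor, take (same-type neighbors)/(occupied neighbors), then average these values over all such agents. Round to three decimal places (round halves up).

Row 1: (1,1)S 1/1 · (1,2)S 1/2 · (1,3)N 0/2
Row 2: (2,3)S 0/2
Row 3: (3,1)S 1/1 · (3,2)S 1/3 · (3,3)N 2/4 · (3,4)N 2/2
Row 4: (4,2)N 1/3 · (4,3)N 4/4 · (4,4)N 2/3
Row 5: (5,1)S 1/1 · (5,2)S 1/3 · (5,3)N 1/3 · (5,4)S 0/2
Sum over 15 agents: 1/1 + 1/2 + 0/2 + 0/2 + 1/1 + 1/3 + 2/4 + 2/2 + 1/3 + 4/4 + 2/3 + 1/1 + 1/3 + 1/3 + 0/2 = 8; mean = 8 ÷ 15 = 8/15 = 0.533333… → 0.533.

0.533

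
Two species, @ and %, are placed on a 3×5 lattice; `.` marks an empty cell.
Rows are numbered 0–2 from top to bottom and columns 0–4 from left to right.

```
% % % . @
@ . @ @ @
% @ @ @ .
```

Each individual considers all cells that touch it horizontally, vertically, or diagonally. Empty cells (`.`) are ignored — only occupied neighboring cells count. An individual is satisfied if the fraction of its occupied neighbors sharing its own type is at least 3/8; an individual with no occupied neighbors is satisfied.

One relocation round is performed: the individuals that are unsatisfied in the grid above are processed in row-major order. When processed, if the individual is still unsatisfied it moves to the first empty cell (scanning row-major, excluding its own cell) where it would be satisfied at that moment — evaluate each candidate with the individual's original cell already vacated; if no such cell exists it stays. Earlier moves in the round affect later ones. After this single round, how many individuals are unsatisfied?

0

Initially unsatisfied (in order): (0,2), (1,0), (2,0).
  (0,2) → (1,1).
  (1,0) → (0,2).
  (2,0): now satisfied by earlier moves; stays.
Resulting grid:
% % @ . @
. % @ @ @
% @ @ @ .
All satisfied now.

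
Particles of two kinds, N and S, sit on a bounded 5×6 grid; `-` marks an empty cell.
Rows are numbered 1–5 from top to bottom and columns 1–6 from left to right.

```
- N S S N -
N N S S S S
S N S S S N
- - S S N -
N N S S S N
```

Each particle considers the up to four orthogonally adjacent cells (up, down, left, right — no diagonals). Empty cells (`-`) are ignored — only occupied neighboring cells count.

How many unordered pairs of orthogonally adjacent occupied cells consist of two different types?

14

Scan each occupied cell's neighbors to the right and below so each pair is counted once.
Row 1: N(1,2)–S(1,3)≠ N(1,2)–N(2,2)= S(1,3)–S(1,4)= S(1,3)–S(2,3)= S(1,4)–N(1,5)≠ S(1,4)–S(2,4)= N(1,5)–S(2,5)≠  → 3/7 unlike.
Row 2: N(2,1)–N(2,2)= N(2,1)–S(3,1)≠ N(2,2)–S(2,3)≠ N(2,2)–N(3,2)= S(2,3)–S(2,4)= S(2,3)–S(3,3)= S(2,4)–S(2,5)= S(2,4)–S(3,4)= S(2,5)–S(2,6)= S(2,5)–S(3,5)= S(2,6)–N(3,6)≠  → 3/11 unlike.
Row 3: S(3,1)–N(3,2)≠ N(3,2)–S(3,3)≠ S(3,3)–S(3,4)= S(3,3)–S(4,3)= S(3,4)–S(3,5)= S(3,4)–S(4,4)= S(3,5)–N(3,6)≠ S(3,5)–N(4,5)≠  → 4/8 unlike.
Row 4: S(4,3)–S(4,4)= S(4,3)–S(5,3)= S(4,4)–N(4,5)≠ S(4,4)–S(5,4)= N(4,5)–S(5,5)≠  → 2/5 unlike.
Row 5: N(5,1)–N(5,2)= N(5,2)–S(5,3)≠ S(5,3)–S(5,4)= S(5,4)–S(5,5)= S(5,5)–N(5,6)≠  → 2/5 unlike.
Total adjacent occupied pairs: 36; unlike-type pairs: 14.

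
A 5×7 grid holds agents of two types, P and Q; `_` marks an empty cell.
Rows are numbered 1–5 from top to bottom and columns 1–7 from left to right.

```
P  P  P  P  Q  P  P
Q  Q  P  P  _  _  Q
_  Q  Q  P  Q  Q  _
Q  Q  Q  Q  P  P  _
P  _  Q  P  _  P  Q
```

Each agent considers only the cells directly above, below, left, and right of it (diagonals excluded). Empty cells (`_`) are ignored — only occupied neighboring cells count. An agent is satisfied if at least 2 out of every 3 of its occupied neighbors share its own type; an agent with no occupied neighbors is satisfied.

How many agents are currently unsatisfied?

20

(1,1)P 1/2 not
(1,2)P 2/3 satisfied
(1,3)P 3/3 satisfied
(1,4)P 2/3 satisfied
(1,5)Q 0/2 not
(1,6)P 1/2 not
(1,7)P 1/2 not
(2,1)Q 1/2 not
(2,2)Q 2/4 not
(2,3)P 2/4 not
(2,4)P 3/3 satisfied
(2,7)Q 0/1 not
(3,2)Q 3/3 satisfied
(3,3)Q 2/4 not
(3,4)P 1/4 not
(3,5)Q 1/3 not
(3,6)Q 1/2 not
(4,1)Q 1/2 not
(4,2)Q 3/3 satisfied
(4,3)Q 4/4 satisfied
(4,4)Q 1/4 not
(4,5)P 1/3 not
(4,6)P 2/3 satisfied
(5,1)P 0/1 not
(5,3)Q 1/2 not
(5,4)P 0/2 not
(5,6)P 1/2 not
(5,7)Q 0/1 not
Unsatisfied: (1,1), (1,5), (1,6), (1,7), (2,1), (2,2), (2,3), (2,7), (3,3), (3,4), (3,5), (3,6), (4,1), (4,4), (4,5), (5,1), (5,3), (5,4), (5,6), (5,7) — 20 in total.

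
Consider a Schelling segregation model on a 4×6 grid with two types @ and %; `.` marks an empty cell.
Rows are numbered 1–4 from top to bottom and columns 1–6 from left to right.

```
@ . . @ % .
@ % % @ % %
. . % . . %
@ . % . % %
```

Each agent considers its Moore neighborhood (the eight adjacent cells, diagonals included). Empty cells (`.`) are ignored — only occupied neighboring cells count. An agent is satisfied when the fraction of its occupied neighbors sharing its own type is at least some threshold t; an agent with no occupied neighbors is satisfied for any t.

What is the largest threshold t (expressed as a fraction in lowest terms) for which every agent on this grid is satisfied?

(1,1)@ 1/2
(1,4)@ 1/4
(1,5)% 2/4
(2,1)@ 1/2
(2,2)% 2/4
(2,3)% 2/4
(2,4)@ 1/5
(2,5)% 3/5
(2,6)% 3/3
(3,3)% 3/4
(3,6)% 4/4
(4,1)@ — no occupied neighbors
(4,3)% 1/1
(4,5)% 2/2
(4,6)% 2/2
The smallest same-type fraction is 1/5 at (2,4), which reduces to 1/5. Any threshold above that leaves this agent unsatisfied.

1/5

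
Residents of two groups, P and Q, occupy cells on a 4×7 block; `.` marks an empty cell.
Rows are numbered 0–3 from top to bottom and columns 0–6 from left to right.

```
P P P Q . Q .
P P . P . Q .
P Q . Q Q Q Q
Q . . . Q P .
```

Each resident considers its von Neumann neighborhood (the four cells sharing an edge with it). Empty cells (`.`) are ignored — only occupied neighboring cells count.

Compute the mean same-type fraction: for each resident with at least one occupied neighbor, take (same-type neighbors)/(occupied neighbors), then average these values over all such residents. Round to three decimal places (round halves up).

0.569

Row 0: (0,0)P 2/2 · (0,1)P 3/3 · (0,2)P 1/2 · (0,3)Q 0/2 · (0,5)Q 1/1
Row 1: (1,0)P 3/3 · (1,1)P 2/3 · (1,3)P 0/2 · (1,5)Q 2/2
Row 2: (2,0)P 1/3 · (2,1)Q 0/2 · (2,3)Q 1/2 · (2,4)Q 3/3 · (2,5)Q 3/4 · (2,6)Q 1/1
Row 3: (3,0)Q 0/1 · (3,4)Q 1/2 · (3,5)P 0/2
Sum over 18 residents: 2/2 + 3/3 + 1/2 + 0/2 + 1/1 + 3/3 + 2/3 + 0/2 + 2/2 + 1/3 + 0/2 + 1/2 + 3/3 + 3/4 + 1/1 + 0/1 + 1/2 + 0/2 = 41/4; mean = 41/4 ÷ 18 = 41/72 = 0.569444… → 0.569.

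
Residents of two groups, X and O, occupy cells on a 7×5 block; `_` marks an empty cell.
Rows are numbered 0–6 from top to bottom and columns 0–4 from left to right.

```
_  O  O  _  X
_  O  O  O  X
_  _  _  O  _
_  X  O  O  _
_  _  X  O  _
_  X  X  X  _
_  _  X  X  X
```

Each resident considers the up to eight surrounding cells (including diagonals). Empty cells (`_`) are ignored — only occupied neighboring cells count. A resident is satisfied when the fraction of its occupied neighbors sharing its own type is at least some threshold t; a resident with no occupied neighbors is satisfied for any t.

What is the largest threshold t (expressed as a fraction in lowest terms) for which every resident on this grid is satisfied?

Row 0: (0,1)O 3/3 · (0,2)O 4/4 · (0,4)X 1/2
Row 1: (1,1)O 3/3 · (1,2)O 5/5 · (1,3)O 3/5 · (1,4)X 1/3
Row 2: (2,3)O 4/5
Row 3: (3,1)X 1/2 · (3,2)O 3/5 · (3,3)O 3/4
Row 4: (4,2)X 4/7 · (4,3)O 2/5
Row 5: (5,1)X 3/3 · (5,2)X 5/6 · (5,3)X 5/6
Row 6: (6,2)X 4/4 · (6,3)X 4/4 · (6,4)X 2/2
The smallest same-type fraction is 1/3 at (1,4), which reduces to 1/3. Any threshold above that leaves this resident unsatisfied.

1/3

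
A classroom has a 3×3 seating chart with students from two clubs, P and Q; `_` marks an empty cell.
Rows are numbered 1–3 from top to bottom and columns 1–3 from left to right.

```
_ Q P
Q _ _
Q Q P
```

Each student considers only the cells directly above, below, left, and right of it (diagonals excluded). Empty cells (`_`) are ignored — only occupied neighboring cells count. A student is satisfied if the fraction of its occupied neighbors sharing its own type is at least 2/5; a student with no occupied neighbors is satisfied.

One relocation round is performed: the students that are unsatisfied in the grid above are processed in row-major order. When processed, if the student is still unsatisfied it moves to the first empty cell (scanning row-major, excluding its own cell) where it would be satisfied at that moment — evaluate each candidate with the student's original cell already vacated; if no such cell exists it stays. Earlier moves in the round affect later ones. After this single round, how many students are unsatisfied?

Initially unsatisfied (in order): (1,2), (1,3), (3,3).
  (1,2) → (1,1).
  (1,3): now satisfied by earlier moves; stays.
  (3,3) → (1,2).
Resulting grid:
Q P P
Q _ _
Q Q _
All satisfied now.

0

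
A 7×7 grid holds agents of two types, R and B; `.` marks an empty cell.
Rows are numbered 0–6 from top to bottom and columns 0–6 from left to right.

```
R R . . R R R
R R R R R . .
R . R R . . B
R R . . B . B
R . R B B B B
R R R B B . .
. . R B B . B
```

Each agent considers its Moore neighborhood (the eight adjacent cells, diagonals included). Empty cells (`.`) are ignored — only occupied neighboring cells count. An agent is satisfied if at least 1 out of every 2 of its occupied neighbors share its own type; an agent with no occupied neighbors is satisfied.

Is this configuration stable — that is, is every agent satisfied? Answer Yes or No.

Yes

(0,0)R 3/3 ok
(0,1)R 4/4 ok
(0,4)R 3/3 ok
(0,5)R 3/3 ok
(0,6)R 1/1 ok
(1,0)R 4/4 ok
(1,1)R 6/6 ok
(1,2)R 5/5 ok
(1,3)R 5/5 ok
(1,4)R 4/4 ok
(2,0)R 4/4 ok
(2,2)R 5/5 ok
(2,3)R 4/5 ok
(2,6)B 1/1 ok
(3,0)R 3/3 ok
(3,1)R 5/5 ok
(3,4)B 3/4 ok
(3,6)B 3/3 ok
(4,0)R 4/4 ok
(4,2)R 3/5 ok
(4,3)B 4/6 ok
(4,4)B 5/5 ok
(4,5)B 5/5 ok
(4,6)B 2/2 ok
(5,0)R 2/2 ok
(5,1)R 5/5 ok
(5,2)R 3/6 ok
(5,3)B 5/8 ok
(5,4)B 6/6 ok
(6,2)R 2/4 ok
(6,3)B 3/5 ok
(6,4)B 3/3 ok
(6,6)B 0/0 ok
All meet the threshold, so the configuration is stable.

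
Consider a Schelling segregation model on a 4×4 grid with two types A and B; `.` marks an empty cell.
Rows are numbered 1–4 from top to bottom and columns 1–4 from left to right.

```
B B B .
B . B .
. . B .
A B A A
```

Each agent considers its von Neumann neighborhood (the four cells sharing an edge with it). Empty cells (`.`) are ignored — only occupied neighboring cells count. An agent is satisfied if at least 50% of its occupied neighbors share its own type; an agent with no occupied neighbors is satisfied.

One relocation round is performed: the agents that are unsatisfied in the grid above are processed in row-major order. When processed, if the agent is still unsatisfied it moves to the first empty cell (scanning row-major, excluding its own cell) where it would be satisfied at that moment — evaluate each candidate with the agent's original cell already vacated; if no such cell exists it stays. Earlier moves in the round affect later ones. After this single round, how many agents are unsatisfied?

1

Initially unsatisfied (in order): (4,1), (4,2), (4,3).
  (4,1) → (3,4).
  (4,2) → (1,4).
  (4,3): now satisfied by earlier moves; stays.
Resulting grid:
B B B B
B . B .
. . B A
. . A A
Unsatisfied now: (3,3).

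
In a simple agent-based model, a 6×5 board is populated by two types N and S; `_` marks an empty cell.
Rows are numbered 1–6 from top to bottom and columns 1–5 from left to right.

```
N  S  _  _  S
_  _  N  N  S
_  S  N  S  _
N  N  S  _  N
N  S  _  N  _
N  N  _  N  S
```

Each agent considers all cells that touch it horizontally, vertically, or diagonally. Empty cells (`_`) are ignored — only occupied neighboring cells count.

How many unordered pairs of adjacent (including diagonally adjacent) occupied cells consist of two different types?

22

Scan each occupied cell's neighbors to the right and below (and the two forward diagonals) so each pair is counted once.
Row 1: N(1,1)–S(1,2)≠ S(1,2)–N(2,3)≠ S(1,5)–S(2,5)= S(1,5)–N(2,4)≠  → 3/4 unlike.
Row 2: N(2,3)–N(2,4)= N(2,3)–N(3,3)= N(2,3)–S(3,4)≠ N(2,3)–S(3,2)≠ N(2,4)–S(2,5)≠ N(2,4)–S(3,4)≠ N(2,4)–N(3,3)= S(2,5)–S(3,4)=  → 4/8 unlike.
Row 3: S(3,2)–N(3,3)≠ S(3,2)–N(4,2)≠ S(3,2)–S(4,3)= S(3,2)–N(4,1)≠ N(3,3)–S(3,4)≠ N(3,3)–S(4,3)≠ N(3,3)–N(4,2)= S(3,4)–N(4,5)≠ S(3,4)–S(4,3)=  → 6/9 unlike.
Row 4: N(4,1)–N(4,2)= N(4,1)–N(5,1)= N(4,1)–S(5,2)≠ N(4,2)–S(4,3)≠ N(4,2)–S(5,2)≠ N(4,2)–N(5,1)= S(4,3)–N(5,4)≠ S(4,3)–S(5,2)= N(4,5)–N(5,4)=  → 4/9 unlike.
Row 5: N(5,1)–S(5,2)≠ N(5,1)–N(6,1)= N(5,1)–N(6,2)= S(5,2)–N(6,2)≠ S(5,2)–N(6,1)≠ N(5,4)–N(6,4)= N(5,4)–S(6,5)≠  → 4/7 unlike.
Row 6: N(6,1)–N(6,2)= N(6,4)–S(6,5)≠  → 1/2 unlike.
Total adjacent occupied pairs: 39; unlike-type pairs: 22.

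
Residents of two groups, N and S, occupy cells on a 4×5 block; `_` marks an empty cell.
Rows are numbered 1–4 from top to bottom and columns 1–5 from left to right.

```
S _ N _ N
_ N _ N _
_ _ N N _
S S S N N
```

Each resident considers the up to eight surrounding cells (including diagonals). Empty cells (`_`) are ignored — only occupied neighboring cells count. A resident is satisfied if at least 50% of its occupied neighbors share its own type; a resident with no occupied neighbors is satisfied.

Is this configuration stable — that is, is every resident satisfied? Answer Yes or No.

No

Row 1: (1,1)S 0/1 unhappy · (1,3)N 2/2 ok · (1,5)N 1/1 ok
Row 2: (2,2)N 2/3 ok · (2,4)N 4/4 ok
Row 3: (3,3)N 4/6 ok · (3,4)N 4/5 ok
Row 4: (4,1)S 1/1 ok · (4,2)S 2/3 ok · (4,3)S 1/4 unhappy · (4,4)N 3/4 ok · (4,5)N 2/2 ok
For instance (1,1) has only 0/1 same-type neighbors, below 1/2.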